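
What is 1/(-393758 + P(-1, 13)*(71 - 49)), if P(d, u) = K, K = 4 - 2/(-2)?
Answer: -1/393648 ≈ -2.5403e-6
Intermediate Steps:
K = 5 (K = 4 - 2*(-1)/2 = 4 - 1*(-1) = 4 + 1 = 5)
P(d, u) = 5
1/(-393758 + P(-1, 13)*(71 - 49)) = 1/(-393758 + 5*(71 - 49)) = 1/(-393758 + 5*22) = 1/(-393758 + 110) = 1/(-393648) = -1/393648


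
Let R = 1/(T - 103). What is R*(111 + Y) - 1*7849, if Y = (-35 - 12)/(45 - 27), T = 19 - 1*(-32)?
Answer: -7348615/936 ≈ -7851.1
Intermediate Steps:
T = 51 (T = 19 + 32 = 51)
Y = -47/18 ≈ -2.6111
R = -1/52 (R = 1/(51 - 103) = 1/(-52) = -1/52 ≈ -0.019231)
R*(111 + Y) - 1*7849 = -(111 - 47/18)/52 - 1*7849 = -1/52*1951/18 - 7849 = -1951/936 - 7849 = -7348615/936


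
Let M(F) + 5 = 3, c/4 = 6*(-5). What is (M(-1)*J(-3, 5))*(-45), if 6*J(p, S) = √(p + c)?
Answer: 15*I*√123 ≈ 166.36*I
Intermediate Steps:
c = -120 (c = 4*(6*(-5)) = 4*(-30) = -120)
M(F) = -2 (M(F) = -5 + 3 = -2)
J(p, S) = √(-120 + p)/6 (J(p, S) = √(p - 120)/6 = √(-120 + p)/6)
(M(-1)*J(-3, 5))*(-45) = -√(-120 - 3)/3*(-45) = -√(-123)/3*(-45) = -I*√123/3*(-45) = 15*I*√123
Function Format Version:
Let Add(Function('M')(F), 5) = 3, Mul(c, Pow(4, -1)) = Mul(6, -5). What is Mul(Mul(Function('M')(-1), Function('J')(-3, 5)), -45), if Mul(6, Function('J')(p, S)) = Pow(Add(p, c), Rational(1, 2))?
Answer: Mul(15, I, Pow(123, Rational(1, 2))) ≈ Mul(166.36, I)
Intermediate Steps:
c = -120 (c = Mul(4, Mul(6, -5)) = Mul(4, -30) = -120)
Function('M')(F) = -2 (Function('M')(F) = Add(-5, 3) = -2)
Function('J')(p, S) = Mul(Rational(1, 6), Pow(Add(-120, p), Rational(1, 2))) (Function('J')(p, S) = Mul(Rational(1, 6), Pow(Add(p, -120), Rational(1, 2))) = Mul(Rational(1, 6), Pow(Add(-120, p), Rational(1, 2))))
Mul(Mul(Function('M')(-1), Function('J')(-3, 5)), -45) = Mul(Mul(-2, Mul(Rational(1, 6), Pow(Add(-120, -3), Rational(1, 2)))), -45) = Mul(Mul(-2, Mul(Rational(1, 6), Pow(-123, Rational(1, 2)))), -45) = Mul(Mul(-2, Mul(Rational(1, 6), Mul(I, Pow(123, Rational(1, 2))))), -45) = Mul(Mul(-2, Mul(Rational(1, 6), I, Pow(123, Rational(1, 2)))), -45) = Mul(Mul(Rational(-1, 3), I, Pow(123, Rational(1, 2))), -45) = Mul(15, I, Pow(123, Rational(1, 2)))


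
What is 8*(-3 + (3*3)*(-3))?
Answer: -240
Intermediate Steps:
8*(-3 + (3*3)*(-3)) = 8*(-3 + 9*(-3)) = 8*(-3 - 27) = 8*(-30) = -240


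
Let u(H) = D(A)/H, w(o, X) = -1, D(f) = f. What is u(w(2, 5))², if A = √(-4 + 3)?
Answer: -1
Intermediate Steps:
A = I (A = √(-1) = I ≈ 1.0*I)
u(H) = I/H
u(w(2, 5))² = (I/(-1))² = (I*(-1))² = (-I)² = -1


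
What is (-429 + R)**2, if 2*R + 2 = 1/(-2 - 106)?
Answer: 8626880161/46656 ≈ 1.8490e+5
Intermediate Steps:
R = -217/216 (R = -1 + 1/(2*(-2 - 106)) = -1 + (1/2)/(-108) = -1 + (1/2)*(-1/108) = -1 - 1/216 = -217/216 ≈ -1.0046)
(-429 + R)**2 = (-429 - 217/216)**2 = (-92881/216)**2 = 8626880161/46656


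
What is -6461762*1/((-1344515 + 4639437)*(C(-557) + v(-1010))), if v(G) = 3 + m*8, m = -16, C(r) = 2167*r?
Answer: 3230881/1988722661384 ≈ 1.6246e-6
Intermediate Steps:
v(G) = -125 (v(G) = 3 - 16*8 = 3 - 128 = -125)
-6461762*1/((-1344515 + 4639437)*(C(-557) + v(-1010))) = -6461762*1/((-1344515 + 4639437)*(2167*(-557) - 125)) = -6461762*1/(3294922*(-1207019 - 125)) = -6461762/(3294922*(-1207144)) = -6461762/(-3977445322768) = -6461762*(-1/3977445322768) = 3230881/1988722661384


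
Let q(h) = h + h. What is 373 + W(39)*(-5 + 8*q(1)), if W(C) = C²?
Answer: 17104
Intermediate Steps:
q(h) = 2*h
373 + W(39)*(-5 + 8*q(1)) = 373 + 39²*(-5 + 8*(2*1)) = 373 + 1521*(-5 + 8*2) = 373 + 1521*(-5 + 16) = 373 + 1521*11 = 373 + 16731 = 17104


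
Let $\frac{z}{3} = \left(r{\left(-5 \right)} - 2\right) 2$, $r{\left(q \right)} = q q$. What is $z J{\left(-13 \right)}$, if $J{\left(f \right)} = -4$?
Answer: $-552$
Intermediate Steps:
$r{\left(q \right)} = q^{2}$
$z = 138$ ($z = 3 \left(\left(-5\right)^{2} - 2\right) 2 = 3 \left(25 - 2\right) 2 = 3 \cdot 23 \cdot 2 = 3 \cdot 46 = 138$)
$z J{\left(-13 \right)} = 138 \left(-4\right) = -552$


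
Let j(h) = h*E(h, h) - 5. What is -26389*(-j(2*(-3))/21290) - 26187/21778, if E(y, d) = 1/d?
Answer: -1428159899/231826810 ≈ -6.1605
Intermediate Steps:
j(h) = -4 (j(h) = h/h - 5 = 1 - 5 = -4)
-26389*(-j(2*(-3))/21290) - 26187/21778 = -26389/((-21290/(-4))) - 26187/21778 = -26389/((-21290*(-¼))) - 26187*1/21778 = -26389/10645/2 - 26187/21778 = -26389*2/10645 - 26187/21778 = -52778/10645 - 26187/21778 = -1428159899/231826810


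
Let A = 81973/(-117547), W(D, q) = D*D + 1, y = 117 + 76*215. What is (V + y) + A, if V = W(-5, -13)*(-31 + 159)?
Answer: 2325585422/117547 ≈ 19784.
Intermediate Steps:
y = 16457 (y = 117 + 16340 = 16457)
W(D, q) = 1 + D² (W(D, q) = D² + 1 = 1 + D²)
A = -81973/117547 (A = 81973*(-1/117547) = -81973/117547 ≈ -0.69736)
V = 3328 (V = (1 + (-5)²)*(-31 + 159) = (1 + 25)*128 = 26*128 = 3328)
(V + y) + A = (3328 + 16457) - 81973/117547 = 19785 - 81973/117547 = 2325585422/117547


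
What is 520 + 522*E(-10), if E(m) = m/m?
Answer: 1042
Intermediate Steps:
E(m) = 1
520 + 522*E(-10) = 520 + 522*1 = 520 + 522 = 1042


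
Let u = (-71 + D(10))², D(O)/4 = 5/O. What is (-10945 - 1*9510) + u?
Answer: -15694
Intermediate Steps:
D(O) = 20/O (D(O) = 4*(5/O) = 20/O)
u = 4761 (u = (-71 + 20/10)² = (-71 + 20*(⅒))² = (-71 + 2)² = (-69)² = 4761)
(-10945 - 1*9510) + u = (-10945 - 1*9510) + 4761 = (-10945 - 9510) + 4761 = -20455 + 4761 = -15694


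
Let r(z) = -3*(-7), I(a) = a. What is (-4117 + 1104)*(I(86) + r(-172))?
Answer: -322391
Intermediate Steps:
r(z) = 21
(-4117 + 1104)*(I(86) + r(-172)) = (-4117 + 1104)*(86 + 21) = -3013*107 = -322391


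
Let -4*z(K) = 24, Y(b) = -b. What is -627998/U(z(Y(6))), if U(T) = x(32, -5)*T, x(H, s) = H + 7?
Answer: 313999/117 ≈ 2683.8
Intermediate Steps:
z(K) = -6 (z(K) = -¼*24 = -6)
x(H, s) = 7 + H
U(T) = 39*T (U(T) = (7 + 32)*T = 39*T)
-627998/U(z(Y(6))) = -627998/(39*(-6)) = -627998/(-234) = -627998*(-1/234) = 313999/117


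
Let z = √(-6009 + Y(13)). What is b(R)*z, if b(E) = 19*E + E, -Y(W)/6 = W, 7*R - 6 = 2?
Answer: 160*I*√6087/7 ≈ 1783.3*I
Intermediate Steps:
R = 8/7 (R = 6/7 + (⅐)*2 = 6/7 + 2/7 = 8/7 ≈ 1.1429)
Y(W) = -6*W
b(E) = 20*E
z = I*√6087 (z = √(-6009 - 6*13) = √(-6009 - 78) = √(-6087) = I*√6087 ≈ 78.019*I)
b(R)*z = (20*(8/7))*(I*√6087) = 160*(I*√6087)/7 = 160*I*√6087/7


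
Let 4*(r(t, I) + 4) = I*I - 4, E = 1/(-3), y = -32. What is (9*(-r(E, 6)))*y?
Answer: 1152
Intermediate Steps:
E = -⅓ ≈ -0.33333
r(t, I) = -5 + I²/4 (r(t, I) = -4 + (I*I - 4)/4 = -4 + (I² - 4)/4 = -4 + (-4 + I²)/4 = -4 + (-1 + I²/4) = -5 + I²/4)
(9*(-r(E, 6)))*y = (9*(-(-5 + (¼)*6²)))*(-32) = (9*(-(-5 + (¼)*36)))*(-32) = (9*(-(-5 + 9)))*(-32) = (9*(-1*4))*(-32) = (9*(-4))*(-32) = -36*(-32) = 1152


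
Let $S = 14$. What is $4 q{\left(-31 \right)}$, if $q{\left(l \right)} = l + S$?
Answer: $-68$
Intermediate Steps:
$q{\left(l \right)} = 14 + l$ ($q{\left(l \right)} = l + 14 = 14 + l$)
$4 q{\left(-31 \right)} = 4 \left(14 - 31\right) = 4 \left(-17\right) = -68$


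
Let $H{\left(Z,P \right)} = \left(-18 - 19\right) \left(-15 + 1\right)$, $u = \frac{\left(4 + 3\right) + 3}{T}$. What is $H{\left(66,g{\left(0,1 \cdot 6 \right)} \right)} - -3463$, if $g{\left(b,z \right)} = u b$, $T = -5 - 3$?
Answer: $3981$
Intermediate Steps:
$T = -8$
$u = - \frac{5}{4}$ ($u = \frac{\left(4 + 3\right) + 3}{-8} = \left(7 + 3\right) \left(- \frac{1}{8}\right) = 10 \left(- \frac{1}{8}\right) = - \frac{5}{4} \approx -1.25$)
$g{\left(b,z \right)} = - \frac{5 b}{4}$
$H{\left(Z,P \right)} = 518$ ($H{\left(Z,P \right)} = \left(-37\right) \left(-14\right) = 518$)
$H{\left(66,g{\left(0,1 \cdot 6 \right)} \right)} - -3463 = 518 - -3463 = 518 + 3463 = 3981$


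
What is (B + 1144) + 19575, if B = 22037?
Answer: 42756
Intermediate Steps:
(B + 1144) + 19575 = (22037 + 1144) + 19575 = 23181 + 19575 = 42756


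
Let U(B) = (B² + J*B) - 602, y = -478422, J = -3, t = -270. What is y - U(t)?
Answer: -551530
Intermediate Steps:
U(B) = -602 + B² - 3*B (U(B) = (B² - 3*B) - 602 = -602 + B² - 3*B)
y - U(t) = -478422 - (-602 + (-270)² - 3*(-270)) = -478422 - (-602 + 72900 + 810) = -478422 - 1*73108 = -478422 - 73108 = -551530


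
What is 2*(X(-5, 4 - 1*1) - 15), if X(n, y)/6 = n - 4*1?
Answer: -138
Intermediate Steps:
X(n, y) = -24 + 6*n (X(n, y) = 6*(n - 4*1) = 6*(n - 4) = 6*(-4 + n) = -24 + 6*n)
2*(X(-5, 4 - 1*1) - 15) = 2*((-24 + 6*(-5)) - 15) = 2*((-24 - 30) - 15) = 2*(-54 - 15) = 2*(-69) = -138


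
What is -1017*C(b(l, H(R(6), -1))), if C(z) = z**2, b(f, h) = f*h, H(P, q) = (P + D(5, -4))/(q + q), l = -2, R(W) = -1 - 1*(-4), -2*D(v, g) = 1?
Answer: -25425/4 ≈ -6356.3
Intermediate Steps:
D(v, g) = -1/2 (D(v, g) = -1/2*1 = -1/2)
R(W) = 3 (R(W) = -1 + 4 = 3)
H(P, q) = (-1/2 + P)/(2*q) (H(P, q) = (P - 1/2)/(q + q) = (-1/2 + P)/((2*q)) = (-1/2 + P)*(1/(2*q)) = (-1/2 + P)/(2*q))
-1017*C(b(l, H(R(6), -1))) = -1017*(-1 + 2*3)**2/4 = -1017*(-1 + 6)**2/4 = -1017*(-(-1)*5/2)**2 = -1017*(-2*(-5/4))**2 = -1017*(5/2)**2 = -1017*25/4 = -25425/4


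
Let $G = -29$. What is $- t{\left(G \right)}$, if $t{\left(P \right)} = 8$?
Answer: $-8$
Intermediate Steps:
$- t{\left(G \right)} = \left(-1\right) 8 = -8$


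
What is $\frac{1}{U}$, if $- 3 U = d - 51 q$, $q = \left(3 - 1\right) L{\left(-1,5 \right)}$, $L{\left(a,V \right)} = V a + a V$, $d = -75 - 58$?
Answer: $- \frac{3}{887} \approx -0.0033822$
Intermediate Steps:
$d = -133$
$L{\left(a,V \right)} = 2 V a$ ($L{\left(a,V \right)} = V a + V a = 2 V a$)
$q = -20$ ($q = \left(3 - 1\right) 2 \cdot 5 \left(-1\right) = 2 \left(-10\right) = -20$)
$U = - \frac{887}{3}$ ($U = - \frac{-133 - -1020}{3} = - \frac{-133 + 1020}{3} = \left(- \frac{1}{3}\right) 887 = - \frac{887}{3} \approx -295.67$)
$\frac{1}{U} = \frac{1}{- \frac{887}{3}} = - \frac{3}{887}$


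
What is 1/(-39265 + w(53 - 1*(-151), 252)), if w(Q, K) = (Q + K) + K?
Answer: -1/38557 ≈ -2.5936e-5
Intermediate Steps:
w(Q, K) = Q + 2*K (w(Q, K) = (K + Q) + K = Q + 2*K)
1/(-39265 + w(53 - 1*(-151), 252)) = 1/(-39265 + ((53 - 1*(-151)) + 2*252)) = 1/(-39265 + ((53 + 151) + 504)) = 1/(-39265 + (204 + 504)) = 1/(-39265 + 708) = 1/(-38557) = -1/38557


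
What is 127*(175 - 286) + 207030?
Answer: 192933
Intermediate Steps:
127*(175 - 286) + 207030 = 127*(-111) + 207030 = -14097 + 207030 = 192933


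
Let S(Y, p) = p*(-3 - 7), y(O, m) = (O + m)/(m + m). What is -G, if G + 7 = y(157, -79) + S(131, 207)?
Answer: 164122/79 ≈ 2077.5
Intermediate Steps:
y(O, m) = (O + m)/(2*m) (y(O, m) = (O + m)/((2*m)) = (O + m)*(1/(2*m)) = (O + m)/(2*m))
S(Y, p) = -10*p (S(Y, p) = p*(-10) = -10*p)
G = -164122/79 (G = -7 + ((½)*(157 - 79)/(-79) - 10*207) = -7 + ((½)*(-1/79)*78 - 2070) = -7 + (-39/79 - 2070) = -7 - 163569/79 = -164122/79 ≈ -2077.5)
-G = -1*(-164122/79) = 164122/79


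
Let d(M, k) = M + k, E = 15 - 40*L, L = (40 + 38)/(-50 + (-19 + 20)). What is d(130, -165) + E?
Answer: 2140/49 ≈ 43.673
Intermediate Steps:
L = -78/49 (L = 78/(-50 + 1) = 78/(-49) = 78*(-1/49) = -78/49 ≈ -1.5918)
E = 3855/49 (E = 15 - 40*(-78/49) = 15 + 3120/49 = 3855/49 ≈ 78.673)
d(130, -165) + E = (130 - 165) + 3855/49 = -35 + 3855/49 = 2140/49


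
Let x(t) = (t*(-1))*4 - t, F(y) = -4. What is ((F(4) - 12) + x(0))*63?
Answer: -1008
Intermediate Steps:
x(t) = -5*t (x(t) = -t*4 - t = -4*t - t = -5*t)
((F(4) - 12) + x(0))*63 = ((-4 - 12) - 5*0)*63 = (-16 + 0)*63 = -16*63 = -1008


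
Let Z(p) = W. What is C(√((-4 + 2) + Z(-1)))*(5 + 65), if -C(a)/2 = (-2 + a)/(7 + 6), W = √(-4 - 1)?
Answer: 280/13 - 140*√(-2 + I*√5)/13 ≈ 13.923 - 17.028*I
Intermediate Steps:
W = I*√5 (W = √(-5) = I*√5 ≈ 2.2361*I)
Z(p) = I*√5
C(a) = 4/13 - 2*a/13 (C(a) = -2*(-2 + a)/(7 + 6) = -2*(-2 + a)/13 = -2*(-2/13 + a/13) = 4/13 - 2*a/13)
C(√((-4 + 2) + Z(-1)))*(5 + 65) = (4/13 - 2*√((-4 + 2) + I*√5)/13)*(5 + 65) = (4/13 - 2*√(-2 + I*√5)/13)*70 = 280/13 - 140*√(-2 + I*√5)/13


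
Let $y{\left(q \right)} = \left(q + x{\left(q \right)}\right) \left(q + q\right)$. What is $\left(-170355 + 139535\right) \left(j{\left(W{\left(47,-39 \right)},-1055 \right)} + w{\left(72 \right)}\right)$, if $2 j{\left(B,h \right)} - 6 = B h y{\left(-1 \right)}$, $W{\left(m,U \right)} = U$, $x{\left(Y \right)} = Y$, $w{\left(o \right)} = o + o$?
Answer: $-2540708340$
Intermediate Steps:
$w{\left(o \right)} = 2 o$
$y{\left(q \right)} = 4 q^{2}$ ($y{\left(q \right)} = \left(q + q\right) \left(q + q\right) = 2 q 2 q = 4 q^{2}$)
$j{\left(B,h \right)} = 3 + 2 B h$ ($j{\left(B,h \right)} = 3 + \frac{B h 4 \left(-1\right)^{2}}{2} = 3 + \frac{B h 4 \cdot 1}{2} = 3 + \frac{B h 4}{2} = 3 + \frac{4 B h}{2} = 3 + 2 B h$)
$\left(-170355 + 139535\right) \left(j{\left(W{\left(47,-39 \right)},-1055 \right)} + w{\left(72 \right)}\right) = \left(-170355 + 139535\right) \left(\left(3 + 2 \left(-39\right) \left(-1055\right)\right) + 2 \cdot 72\right) = - 30820 \left(\left(3 + 82290\right) + 144\right) = - 30820 \left(82293 + 144\right) = \left(-30820\right) 82437 = -2540708340$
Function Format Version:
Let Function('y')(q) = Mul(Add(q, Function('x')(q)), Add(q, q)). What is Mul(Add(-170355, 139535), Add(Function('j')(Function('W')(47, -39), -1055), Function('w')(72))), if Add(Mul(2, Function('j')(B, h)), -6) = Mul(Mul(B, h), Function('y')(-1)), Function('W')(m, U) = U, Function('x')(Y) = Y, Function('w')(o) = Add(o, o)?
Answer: -2540708340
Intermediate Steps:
Function('w')(o) = Mul(2, o)
Function('y')(q) = Mul(4, Pow(q, 2)) (Function('y')(q) = Mul(Add(q, q), Add(q, q)) = Mul(Mul(2, q), Mul(2, q)) = Mul(4, Pow(q, 2)))
Function('j')(B, h) = Add(3, Mul(2, B, h)) (Function('j')(B, h) = Add(3, Mul(Rational(1, 2), Mul(Mul(B, h), Mul(4, Pow(-1, 2))))) = Add(3, Mul(Rational(1, 2), Mul(Mul(B, h), Mul(4, 1)))) = Add(3, Mul(Rational(1, 2), Mul(Mul(B, h), 4))) = Add(3, Mul(Rational(1, 2), Mul(4, B, h))) = Add(3, Mul(2, B, h)))
Mul(Add(-170355, 139535), Add(Function('j')(Function('W')(47, -39), -1055), Function('w')(72))) = Mul(Add(-170355, 139535), Add(Add(3, Mul(2, -39, -1055)), Mul(2, 72))) = Mul(-30820, Add(Add(3, 82290), 144)) = Mul(-30820, Add(82293, 144)) = Mul(-30820, 82437) = -2540708340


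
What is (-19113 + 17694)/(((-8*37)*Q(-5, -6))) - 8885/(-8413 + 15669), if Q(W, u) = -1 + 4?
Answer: 50133/134236 ≈ 0.37347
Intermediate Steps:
Q(W, u) = 3
(-19113 + 17694)/(((-8*37)*Q(-5, -6))) - 8885/(-8413 + 15669) = (-19113 + 17694)/((-8*37*3)) - 8885/(-8413 + 15669) = -1419/((-296*3)) - 8885/7256 = -1419/(-888) - 8885*1/7256 = -1419*(-1/888) - 8885/7256 = 473/296 - 8885/7256 = 50133/134236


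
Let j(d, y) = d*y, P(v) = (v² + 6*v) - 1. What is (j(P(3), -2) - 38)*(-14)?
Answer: 1260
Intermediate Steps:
P(v) = -1 + v² + 6*v
(j(P(3), -2) - 38)*(-14) = ((-1 + 3² + 6*3)*(-2) - 38)*(-14) = ((-1 + 9 + 18)*(-2) - 38)*(-14) = (26*(-2) - 38)*(-14) = (-52 - 38)*(-14) = -90*(-14) = 1260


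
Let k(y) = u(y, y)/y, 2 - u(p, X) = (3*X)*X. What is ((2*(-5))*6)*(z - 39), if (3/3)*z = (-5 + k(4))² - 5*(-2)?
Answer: -14595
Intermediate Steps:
u(p, X) = 2 - 3*X² (u(p, X) = 2 - 3*X*X = 2 - 3*X²)
k(y) = (2 - 3*y²)/y
z = 1129/4 (z = (-5 + (-3*4 + 2/4))² - 5*(-2) = (-5 + (-12 + 2*(¼)))² - 1*(-10) = (-5 + (-12 + ½))² + 10 = (-5 - 23/2)² + 10 = (-33/2)² + 10 = 1089/4 + 10 = 1129/4 ≈ 282.25)
((2*(-5))*6)*(z - 39) = ((2*(-5))*6)*(1129/4 - 39) = -10*6*(973/4) = -60*973/4 = -14595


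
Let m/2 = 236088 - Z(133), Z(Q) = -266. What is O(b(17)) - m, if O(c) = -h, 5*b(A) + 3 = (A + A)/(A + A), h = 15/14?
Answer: -6617927/14 ≈ -4.7271e+5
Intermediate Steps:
m = 472708 (m = 2*(236088 - 1*(-266)) = 2*(236088 + 266) = 2*236354 = 472708)
h = 15/14 (h = (1/14)*15 = 15/14 ≈ 1.0714)
b(A) = -⅖ (b(A) = -⅗ + ((A + A)/(A + A))/5 = -⅗ + ((2*A)/((2*A)))/5 = -⅗ + ((2*A)*(1/(2*A)))/5 = -⅗ + (⅕)*1 = -⅗ + ⅕ = -⅖)
O(c) = -15/14 (O(c) = -1*15/14 = -15/14)
O(b(17)) - m = -15/14 - 1*472708 = -15/14 - 472708 = -6617927/14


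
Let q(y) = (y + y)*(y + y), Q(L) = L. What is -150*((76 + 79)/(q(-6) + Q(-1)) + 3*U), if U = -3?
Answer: 169800/143 ≈ 1187.4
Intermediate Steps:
q(y) = 4*y² (q(y) = (2*y)*(2*y) = 4*y²)
-150*((76 + 79)/(q(-6) + Q(-1)) + 3*U) = -150*((76 + 79)/(4*(-6)² - 1) + 3*(-3)) = -150*(155/(4*36 - 1) - 9) = -150*(155/(144 - 1) - 9) = -150*(155/143 - 9) = -150*(-1132/143) = 169800/143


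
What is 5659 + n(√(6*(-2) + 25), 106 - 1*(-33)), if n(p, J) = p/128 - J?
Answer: 5520 + √13/128 ≈ 5520.0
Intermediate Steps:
n(p, J) = -J + p/128 (n(p, J) = p*(1/128) - J = p/128 - J = -J + p/128)
5659 + n(√(6*(-2) + 25), 106 - 1*(-33)) = 5659 + (-(106 - 1*(-33)) + √(6*(-2) + 25)/128) = 5659 + (-(106 + 33) + √(-12 + 25)/128) = 5659 + (-1*139 + √13/128) = 5659 + (-139 + √13/128) = 5520 + √13/128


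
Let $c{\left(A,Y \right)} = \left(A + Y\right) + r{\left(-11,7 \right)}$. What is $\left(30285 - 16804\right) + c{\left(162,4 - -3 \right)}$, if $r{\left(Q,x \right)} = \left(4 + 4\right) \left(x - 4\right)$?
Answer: $13674$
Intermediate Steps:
$r{\left(Q,x \right)} = -32 + 8 x$ ($r{\left(Q,x \right)} = 8 \left(-4 + x\right) = -32 + 8 x$)
$c{\left(A,Y \right)} = 24 + A + Y$ ($c{\left(A,Y \right)} = \left(A + Y\right) + \left(-32 + 8 \cdot 7\right) = \left(A + Y\right) + \left(-32 + 56\right) = \left(A + Y\right) + 24 = 24 + A + Y$)
$\left(30285 - 16804\right) + c{\left(162,4 - -3 \right)} = \left(30285 - 16804\right) + \left(24 + 162 + \left(4 - -3\right)\right) = 13481 + \left(24 + 162 + \left(4 + 3\right)\right) = 13481 + \left(24 + 162 + 7\right) = 13481 + 193 = 13674$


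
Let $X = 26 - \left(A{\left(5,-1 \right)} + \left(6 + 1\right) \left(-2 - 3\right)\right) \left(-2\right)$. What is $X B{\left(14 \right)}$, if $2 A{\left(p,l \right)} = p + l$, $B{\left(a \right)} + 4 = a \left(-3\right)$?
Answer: $1840$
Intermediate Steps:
$B{\left(a \right)} = -4 - 3 a$ ($B{\left(a \right)} = -4 + a \left(-3\right) = -4 - 3 a$)
$A{\left(p,l \right)} = \frac{l}{2} + \frac{p}{2}$ ($A{\left(p,l \right)} = \frac{p + l}{2} = \frac{l + p}{2} = \frac{l}{2} + \frac{p}{2}$)
$X = -40$ ($X = 26 - \left(\left(\frac{1}{2} \left(-1\right) + \frac{1}{2} \cdot 5\right) + \left(6 + 1\right) \left(-2 - 3\right)\right) \left(-2\right) = 26 - \left(\left(- \frac{1}{2} + \frac{5}{2}\right) + 7 \left(-5\right)\right) \left(-2\right) = 26 - \left(2 - 35\right) \left(-2\right) = 26 - \left(-33\right) \left(-2\right) = 26 - 66 = -40$)
$X B{\left(14 \right)} = - 40 \left(-4 - 42\right) = \left(-40\right) \left(-46\right) = 1840$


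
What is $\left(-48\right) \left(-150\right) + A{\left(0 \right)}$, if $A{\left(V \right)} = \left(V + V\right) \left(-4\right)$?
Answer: $7200$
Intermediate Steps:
$A{\left(V \right)} = - 8 V$ ($A{\left(V \right)} = 2 V \left(-4\right) = - 8 V$)
$\left(-48\right) \left(-150\right) + A{\left(0 \right)} = \left(-48\right) \left(-150\right) - 0 = 7200 + 0 = 7200$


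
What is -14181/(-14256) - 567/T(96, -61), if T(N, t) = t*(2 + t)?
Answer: 14318089/17102448 ≈ 0.83720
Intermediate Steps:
-14181/(-14256) - 567/T(96, -61) = -14181/(-14256) - 567*(-1/(61*(2 - 61))) = -14181*(-1/14256) - 567/((-61*(-59))) = 4727/4752 - 567/3599 = 14318089/17102448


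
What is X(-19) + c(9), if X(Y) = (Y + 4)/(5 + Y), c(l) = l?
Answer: 141/14 ≈ 10.071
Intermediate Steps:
X(Y) = (4 + Y)/(5 + Y)
X(-19) + c(9) = (4 - 19)/(5 - 19) + 9 = -15/(-14) + 9 = -1/14*(-15) + 9 = 15/14 + 9 = 141/14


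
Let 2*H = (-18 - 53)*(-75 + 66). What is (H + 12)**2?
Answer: 439569/4 ≈ 1.0989e+5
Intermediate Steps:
H = 639/2 (H = ((-18 - 53)*(-75 + 66))/2 = (-71*(-9))/2 = (1/2)*639 = 639/2 ≈ 319.50)
(H + 12)**2 = (639/2 + 12)**2 = (663/2)**2 = 439569/4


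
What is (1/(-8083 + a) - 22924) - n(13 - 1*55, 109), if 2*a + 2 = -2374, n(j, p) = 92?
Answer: -213381337/9271 ≈ -23016.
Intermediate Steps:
a = -1188 (a = -1 + (1/2)*(-2374) = -1 - 1187 = -1188)
(1/(-8083 + a) - 22924) - n(13 - 1*55, 109) = (1/(-8083 - 1188) - 22924) - 1*92 = (1/(-9271) - 22924) - 92 = (-1/9271 - 22924) - 92 = -212528405/9271 - 92 = -213381337/9271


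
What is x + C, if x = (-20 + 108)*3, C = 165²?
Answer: 27489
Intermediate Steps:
C = 27225
x = 264 (x = 88*3 = 264)
x + C = 264 + 27225 = 27489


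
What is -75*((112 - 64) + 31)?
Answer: -5925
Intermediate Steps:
-75*((112 - 64) + 31) = -75*(48 + 31) = -75*79 = -5925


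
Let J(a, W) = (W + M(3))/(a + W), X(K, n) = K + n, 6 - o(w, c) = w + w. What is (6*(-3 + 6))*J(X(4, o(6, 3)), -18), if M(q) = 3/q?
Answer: 153/10 ≈ 15.300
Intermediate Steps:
o(w, c) = 6 - 2*w (o(w, c) = 6 - (w + w) = 6 - 2*w)
J(a, W) = (1 + W)/(W + a) (J(a, W) = (W + 3/3)/(a + W) = (W + 3*(1/3))/(W + a) = (W + 1)/(W + a) = (1 + W)/(W + a))
(6*(-3 + 6))*J(X(4, o(6, 3)), -18) = (6*(-3 + 6))*((1 - 18)/(-18 + (4 + (6 - 2*6)))) = (6*3)*(-17/(-18 + (4 + (6 - 12)))) = 18*(-17/(-18 + (4 - 6))) = 18*(-17/(-18 - 2)) = 18*(-17/(-20)) = 18*(-1/20*(-17)) = 18*(17/20) = 153/10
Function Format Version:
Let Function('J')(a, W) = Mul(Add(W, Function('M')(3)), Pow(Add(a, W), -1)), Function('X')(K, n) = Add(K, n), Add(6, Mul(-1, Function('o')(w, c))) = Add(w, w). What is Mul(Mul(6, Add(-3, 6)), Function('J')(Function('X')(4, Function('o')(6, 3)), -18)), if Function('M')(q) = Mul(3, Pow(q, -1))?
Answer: Rational(153, 10) ≈ 15.300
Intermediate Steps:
Function('o')(w, c) = Add(6, Mul(-2, w)) (Function('o')(w, c) = Add(6, Mul(-1, Add(w, w))) = Add(6, Mul(-1, Mul(2, w))) = Add(6, Mul(-2, w)))
Function('J')(a, W) = Mul(Pow(Add(W, a), -1), Add(1, W)) (Function('J')(a, W) = Mul(Add(W, Mul(3, Pow(3, -1))), Pow(Add(a, W), -1)) = Mul(Add(W, Mul(3, Rational(1, 3))), Pow(Add(W, a), -1)) = Mul(Add(W, 1), Pow(Add(W, a), -1)) = Mul(Add(1, W), Pow(Add(W, a), -1)) = Mul(Pow(Add(W, a), -1), Add(1, W)))
Mul(Mul(6, Add(-3, 6)), Function('J')(Function('X')(4, Function('o')(6, 3)), -18)) = Mul(Mul(6, Add(-3, 6)), Mul(Pow(Add(-18, Add(4, Add(6, Mul(-2, 6)))), -1), Add(1, -18))) = Mul(Mul(6, 3), Mul(Pow(Add(-18, Add(4, Add(6, -12))), -1), -17)) = Mul(18, Mul(Pow(Add(-18, Add(4, -6)), -1), -17)) = Mul(18, Mul(Pow(Add(-18, -2), -1), -17)) = Mul(18, Mul(Pow(-20, -1), -17)) = Mul(18, Mul(Rational(-1, 20), -17)) = Mul(18, Rational(17, 20)) = Rational(153, 10)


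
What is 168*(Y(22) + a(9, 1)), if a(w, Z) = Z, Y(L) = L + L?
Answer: 7560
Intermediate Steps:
Y(L) = 2*L
168*(Y(22) + a(9, 1)) = 168*(2*22 + 1) = 168*(44 + 1) = 168*45 = 7560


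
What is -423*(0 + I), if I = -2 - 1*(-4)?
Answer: -846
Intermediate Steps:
I = 2 (I = -2 + 4 = 2)
-423*(0 + I) = -423*(0 + 2) = -423*2 = -846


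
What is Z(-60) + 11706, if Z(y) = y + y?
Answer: 11586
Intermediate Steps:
Z(y) = 2*y
Z(-60) + 11706 = 2*(-60) + 11706 = -120 + 11706 = 11586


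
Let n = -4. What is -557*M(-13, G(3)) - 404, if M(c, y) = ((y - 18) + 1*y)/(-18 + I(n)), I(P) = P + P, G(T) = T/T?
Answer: -9708/13 ≈ -746.77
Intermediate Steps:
G(T) = 1
I(P) = 2*P
M(c, y) = 9/13 - y/13 (M(c, y) = ((y - 18) + 1*y)/(-18 + 2*(-4)) = ((-18 + y) + y)/(-18 - 8) = (-18 + 2*y)/(-26) = (-18 + 2*y)*(-1/26) = 9/13 - y/13)
-557*M(-13, G(3)) - 404 = -557*(9/13 - 1/13*1) - 404 = -557*(9/13 - 1/13) - 404 = -557*8/13 - 404 = -4456/13 - 404 = -9708/13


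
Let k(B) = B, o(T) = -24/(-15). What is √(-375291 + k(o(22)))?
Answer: I*√9382235/5 ≈ 612.61*I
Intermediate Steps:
o(T) = 8/5 (o(T) = -24*(-1/15) = 8/5)
√(-375291 + k(o(22))) = √(-375291 + 8/5) = √(-1876447/5) = I*√9382235/5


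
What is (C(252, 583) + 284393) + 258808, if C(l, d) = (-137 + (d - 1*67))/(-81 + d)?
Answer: 272687281/502 ≈ 5.4320e+5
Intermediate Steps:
C(l, d) = (-204 + d)/(-81 + d) (C(l, d) = (-137 + (d - 67))/(-81 + d) = (-137 + (-67 + d))/(-81 + d) = (-204 + d)/(-81 + d))
(C(252, 583) + 284393) + 258808 = ((-204 + 583)/(-81 + 583) + 284393) + 258808 = (379/502 + 284393) + 258808 = 142765665/502 + 258808 = 272687281/502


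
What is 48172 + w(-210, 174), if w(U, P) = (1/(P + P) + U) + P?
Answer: 16751329/348 ≈ 48136.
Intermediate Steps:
w(U, P) = P + U + 1/(2*P) (w(U, P) = (1/(2*P) + U) + P = (U + 1/(2*P)) + P = P + U + 1/(2*P))
48172 + w(-210, 174) = 48172 + (174 - 210 + (½)/174) = 48172 + (174 - 210 + (½)*(1/174)) = 48172 + (174 - 210 + 1/348) = 48172 - 12527/348 = 16751329/348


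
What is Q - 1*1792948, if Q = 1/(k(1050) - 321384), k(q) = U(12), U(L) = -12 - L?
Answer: -576267830785/321408 ≈ -1.7929e+6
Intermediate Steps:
k(q) = -24 (k(q) = -12 - 1*12 = -12 - 12 = -24)
Q = -1/321408 (Q = 1/(-24 - 321384) = 1/(-321408) = -1/321408 ≈ -3.1113e-6)
Q - 1*1792948 = -1/321408 - 1*1792948 = -1/321408 - 1792948 = -576267830785/321408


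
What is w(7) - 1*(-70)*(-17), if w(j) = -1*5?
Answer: -1195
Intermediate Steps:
w(j) = -5
w(7) - 1*(-70)*(-17) = -5 - 1*(-70)*(-17) = -5 + 70*(-17) = -5 - 1190 = -1195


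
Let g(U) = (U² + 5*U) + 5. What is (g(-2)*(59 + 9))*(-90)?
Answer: 6120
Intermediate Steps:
g(U) = 5 + U² + 5*U
(g(-2)*(59 + 9))*(-90) = ((5 + (-2)² + 5*(-2))*(59 + 9))*(-90) = ((5 + 4 - 10)*68)*(-90) = -1*68*(-90) = -68*(-90) = 6120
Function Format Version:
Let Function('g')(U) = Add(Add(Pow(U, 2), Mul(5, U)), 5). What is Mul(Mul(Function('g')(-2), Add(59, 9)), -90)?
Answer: 6120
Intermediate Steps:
Function('g')(U) = Add(5, Pow(U, 2), Mul(5, U))
Mul(Mul(Function('g')(-2), Add(59, 9)), -90) = Mul(Mul(Add(5, Pow(-2, 2), Mul(5, -2)), Add(59, 9)), -90) = Mul(Mul(Add(5, 4, -10), 68), -90) = Mul(Mul(-1, 68), -90) = Mul(-68, -90) = 6120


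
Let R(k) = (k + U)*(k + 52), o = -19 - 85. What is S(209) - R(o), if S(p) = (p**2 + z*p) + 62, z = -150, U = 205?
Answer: 17645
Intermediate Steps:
o = -104
R(k) = (52 + k)*(205 + k) (R(k) = (k + 205)*(k + 52) = (205 + k)*(52 + k) = (52 + k)*(205 + k))
S(p) = 62 + p**2 - 150*p (S(p) = (p**2 - 150*p) + 62 = 62 + p**2 - 150*p)
S(209) - R(o) = (62 + 209**2 - 150*209) - (10660 + (-104)**2 + 257*(-104)) = (62 + 43681 - 31350) - (10660 + 10816 - 26728) = 12393 - 1*(-5252) = 12393 + 5252 = 17645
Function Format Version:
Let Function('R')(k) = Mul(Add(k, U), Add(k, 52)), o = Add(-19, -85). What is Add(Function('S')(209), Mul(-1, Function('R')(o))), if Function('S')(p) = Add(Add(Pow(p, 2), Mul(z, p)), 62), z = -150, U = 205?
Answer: 17645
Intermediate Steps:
o = -104
Function('R')(k) = Mul(Add(52, k), Add(205, k)) (Function('R')(k) = Mul(Add(k, 205), Add(k, 52)) = Mul(Add(205, k), Add(52, k)) = Mul(Add(52, k), Add(205, k)))
Function('S')(p) = Add(62, Pow(p, 2), Mul(-150, p)) (Function('S')(p) = Add(Add(Pow(p, 2), Mul(-150, p)), 62) = Add(62, Pow(p, 2), Mul(-150, p)))
Add(Function('S')(209), Mul(-1, Function('R')(o))) = Add(Add(62, Pow(209, 2), Mul(-150, 209)), Mul(-1, Add(10660, Pow(-104, 2), Mul(257, -104)))) = Add(Add(62, 43681, -31350), Mul(-1, Add(10660, 10816, -26728))) = Add(12393, Mul(-1, -5252)) = Add(12393, 5252) = 17645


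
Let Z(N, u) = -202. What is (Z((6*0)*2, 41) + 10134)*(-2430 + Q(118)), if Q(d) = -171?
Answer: -25833132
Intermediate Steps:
(Z((6*0)*2, 41) + 10134)*(-2430 + Q(118)) = (-202 + 10134)*(-2430 - 171) = 9932*(-2601) = -25833132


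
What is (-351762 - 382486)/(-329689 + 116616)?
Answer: 734248/213073 ≈ 3.4460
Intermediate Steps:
(-351762 - 382486)/(-329689 + 116616) = -734248/(-213073) = -734248*(-1/213073) = 734248/213073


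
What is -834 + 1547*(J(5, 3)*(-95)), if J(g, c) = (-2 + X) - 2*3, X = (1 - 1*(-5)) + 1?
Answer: 146131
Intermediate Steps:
X = 7 (X = (1 + 5) + 1 = 6 + 1 = 7)
J(g, c) = -1 (J(g, c) = (-2 + 7) - 2*3 = 5 - 6 = -1)
-834 + 1547*(J(5, 3)*(-95)) = -834 + 1547*(-1*(-95)) = -834 + 1547*95 = -834 + 146965 = 146131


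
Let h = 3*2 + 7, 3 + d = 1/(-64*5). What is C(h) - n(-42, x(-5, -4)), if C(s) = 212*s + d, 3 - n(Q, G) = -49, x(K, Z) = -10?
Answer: 864319/320 ≈ 2701.0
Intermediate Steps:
n(Q, G) = 52 (n(Q, G) = 3 - 1*(-49) = 3 + 49 = 52)
d = -961/320 (d = -3 + 1/(-64*5) = -3 + 1/(-320) = -3 - 1/320 = -961/320 ≈ -3.0031)
h = 13 (h = 6 + 7 = 13)
C(s) = -961/320 + 212*s (C(s) = 212*s - 961/320 = -961/320 + 212*s)
C(h) - n(-42, x(-5, -4)) = (-961/320 + 212*13) - 1*52 = (-961/320 + 2756) - 52 = 880959/320 - 52 = 864319/320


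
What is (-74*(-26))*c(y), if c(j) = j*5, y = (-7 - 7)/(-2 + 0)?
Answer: 67340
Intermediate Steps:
y = 7 (y = -14/(-2) = -14*(-1/2) = 7)
c(j) = 5*j
(-74*(-26))*c(y) = (-74*(-26))*(5*7) = 1924*35 = 67340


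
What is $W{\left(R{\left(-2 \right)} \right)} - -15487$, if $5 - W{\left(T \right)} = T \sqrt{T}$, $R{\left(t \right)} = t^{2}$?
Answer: $15484$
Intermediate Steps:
$W{\left(T \right)} = 5 - T^{\frac{3}{2}}$ ($W{\left(T \right)} = 5 - T \sqrt{T} = 5 - T^{\frac{3}{2}}$)
$W{\left(R{\left(-2 \right)} \right)} - -15487 = \left(5 - \left(\left(-2\right)^{2}\right)^{\frac{3}{2}}\right) - -15487 = \left(5 - 4^{\frac{3}{2}}\right) + 15487 = \left(5 - 8\right) + 15487 = -3 + 15487 = 15484$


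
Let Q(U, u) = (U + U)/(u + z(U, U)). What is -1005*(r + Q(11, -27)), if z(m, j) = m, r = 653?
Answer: -5239065/8 ≈ -6.5488e+5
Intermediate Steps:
Q(U, u) = 2*U/(U + u) (Q(U, u) = (U + U)/(u + U) = (2*U)/(U + u) = 2*U/(U + u))
-1005*(r + Q(11, -27)) = -1005*(653 + 2*11/(11 - 27)) = -1005*(653 + 2*11/(-16)) = -1005*(653 + 2*11*(-1/16)) = -1005*(653 - 11/8) = -1005*5213/8 = -5239065/8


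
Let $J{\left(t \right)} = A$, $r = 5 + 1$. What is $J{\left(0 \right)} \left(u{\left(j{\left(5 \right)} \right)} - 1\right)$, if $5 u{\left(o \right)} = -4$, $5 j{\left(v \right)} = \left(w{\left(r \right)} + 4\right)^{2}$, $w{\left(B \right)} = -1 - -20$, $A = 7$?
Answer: $- \frac{63}{5} \approx -12.6$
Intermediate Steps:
$r = 6$
$w{\left(B \right)} = 19$ ($w{\left(B \right)} = -1 + 20 = 19$)
$J{\left(t \right)} = 7$
$j{\left(v \right)} = \frac{529}{5}$ ($j{\left(v \right)} = \frac{\left(19 + 4\right)^{2}}{5} = \frac{23^{2}}{5} = \frac{1}{5} \cdot 529 = \frac{529}{5}$)
$u{\left(o \right)} = - \frac{4}{5}$ ($u{\left(o \right)} = \frac{1}{5} \left(-4\right) = - \frac{4}{5}$)
$J{\left(0 \right)} \left(u{\left(j{\left(5 \right)} \right)} - 1\right) = 7 \left(- \frac{4}{5} - 1\right) = 7 \left(- \frac{9}{5}\right) = - \frac{63}{5}$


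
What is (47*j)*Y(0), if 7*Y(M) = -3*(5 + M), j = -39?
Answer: 27495/7 ≈ 3927.9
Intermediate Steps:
Y(M) = -15/7 - 3*M/7 (Y(M) = (-3*(5 + M))/7 = (-15 - 3*M)/7 = -15/7 - 3*M/7)
(47*j)*Y(0) = (47*(-39))*(-15/7 - 3/7*0) = -1833*(-15/7 + 0) = -1833*(-15/7) = 27495/7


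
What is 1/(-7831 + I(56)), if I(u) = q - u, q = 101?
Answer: -1/7786 ≈ -0.00012844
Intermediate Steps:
I(u) = 101 - u
1/(-7831 + I(56)) = 1/(-7831 + (101 - 1*56)) = 1/(-7831 + (101 - 56)) = 1/(-7831 + 45) = 1/(-7786) = -1/7786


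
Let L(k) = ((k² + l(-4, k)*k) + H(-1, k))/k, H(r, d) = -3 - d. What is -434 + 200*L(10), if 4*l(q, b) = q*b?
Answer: -694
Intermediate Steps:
l(q, b) = b*q/4 (l(q, b) = (q*b)/4 = (b*q)/4 = b*q/4)
L(k) = (-3 - k)/k (L(k) = ((k² + ((¼)*k*(-4))*k) + (-3 - k))/k = ((k² + (-k)*k) + (-3 - k))/k = ((k² - k²) + (-3 - k))/k = (0 + (-3 - k))/k = (-3 - k)/k)
-434 + 200*L(10) = -434 + 200*((-3 - 1*10)/10) = -434 + 200*((-3 - 10)/10) = -434 + 200*((⅒)*(-13)) = -434 + 200*(-13/10) = -434 - 260 = -694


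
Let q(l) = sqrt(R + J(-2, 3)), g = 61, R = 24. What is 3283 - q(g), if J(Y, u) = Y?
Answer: 3283 - sqrt(22) ≈ 3278.3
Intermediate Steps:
q(l) = sqrt(22) (q(l) = sqrt(24 - 2) = sqrt(22))
3283 - q(g) = 3283 - sqrt(22)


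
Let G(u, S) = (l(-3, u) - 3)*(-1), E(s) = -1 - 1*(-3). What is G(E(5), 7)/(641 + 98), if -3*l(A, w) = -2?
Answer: 7/2217 ≈ 0.0031574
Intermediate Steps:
l(A, w) = 2/3 (l(A, w) = -1/3*(-2) = 2/3)
E(s) = 2 (E(s) = -1 + 3 = 2)
G(u, S) = 7/3 (G(u, S) = (2/3 - 3)*(-1) = -7/3*(-1) = 7/3)
G(E(5), 7)/(641 + 98) = (7/3)/(641 + 98) = (7/3)/739 = (1/739)*(7/3) = 7/2217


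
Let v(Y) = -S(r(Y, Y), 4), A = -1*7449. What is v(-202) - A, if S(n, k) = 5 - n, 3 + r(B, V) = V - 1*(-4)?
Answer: 7243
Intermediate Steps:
r(B, V) = 1 + V (r(B, V) = -3 + (V - 1*(-4)) = -3 + (V + 4) = -3 + (4 + V) = 1 + V)
A = -7449
v(Y) = -4 + Y (v(Y) = -(5 - (1 + Y)) = -(5 + (-1 - Y)) = -(4 - Y) = -4 + Y)
v(-202) - A = (-4 - 202) - 1*(-7449) = -206 + 7449 = 7243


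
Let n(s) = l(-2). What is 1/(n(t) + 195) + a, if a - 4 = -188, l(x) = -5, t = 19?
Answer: -34959/190 ≈ -183.99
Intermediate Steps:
a = -184 (a = 4 - 188 = -184)
n(s) = -5
1/(n(t) + 195) + a = 1/(-5 + 195) - 184 = 1/190 - 184 = -34959/190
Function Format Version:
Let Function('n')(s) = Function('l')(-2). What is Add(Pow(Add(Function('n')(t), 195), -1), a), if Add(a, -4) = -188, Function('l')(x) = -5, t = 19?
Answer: Rational(-34959, 190) ≈ -183.99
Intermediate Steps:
a = -184 (a = Add(4, -188) = -184)
Function('n')(s) = -5
Add(Pow(Add(Function('n')(t), 195), -1), a) = Add(Pow(Add(-5, 195), -1), -184) = Add(Pow(190, -1), -184) = Add(Rational(1, 190), -184) = Rational(-34959, 190)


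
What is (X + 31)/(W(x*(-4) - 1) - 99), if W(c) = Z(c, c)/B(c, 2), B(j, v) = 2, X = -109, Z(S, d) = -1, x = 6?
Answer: 156/199 ≈ 0.78392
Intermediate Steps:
W(c) = -1/2
(X + 31)/(W(x*(-4) - 1) - 99) = (-109 + 31)/(-1/2 - 99) = -78/(-199/2) = -78*(-2/199) = 156/199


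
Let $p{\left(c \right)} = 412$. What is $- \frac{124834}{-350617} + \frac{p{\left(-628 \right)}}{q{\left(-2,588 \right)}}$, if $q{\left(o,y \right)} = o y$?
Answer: $\frac{587645}{103081398} \approx 0.0057008$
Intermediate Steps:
$- \frac{124834}{-350617} + \frac{p{\left(-628 \right)}}{q{\left(-2,588 \right)}} = - \frac{124834}{-350617} + \frac{412}{\left(-2\right) 588} = \left(-124834\right) \left(- \frac{1}{350617}\right) + \frac{412}{-1176} = \frac{124834}{350617} + 412 \left(- \frac{1}{1176}\right) = \frac{124834}{350617} - \frac{103}{294} = \frac{587645}{103081398}$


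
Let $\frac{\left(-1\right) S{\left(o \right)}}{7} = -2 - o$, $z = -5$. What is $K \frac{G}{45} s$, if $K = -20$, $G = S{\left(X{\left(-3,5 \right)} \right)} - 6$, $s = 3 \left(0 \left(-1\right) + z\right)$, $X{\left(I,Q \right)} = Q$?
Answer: $\frac{860}{3} \approx 286.67$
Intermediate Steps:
$S{\left(o \right)} = 14 + 7 o$ ($S{\left(o \right)} = - 7 \left(-2 - o\right) = 14 + 7 o$)
$s = -15$ ($s = 3 \left(0 \left(-1\right) - 5\right) = 3 \left(0 - 5\right) = 3 \left(-5\right) = -15$)
$G = 43$ ($G = \left(14 + 7 \cdot 5\right) - 6 = \left(14 + 35\right) - 6 = 49 - 6 = 43$)
$K \frac{G}{45} s = - 20 \cdot \frac{43}{45} \left(-15\right) = - 20 \cdot 43 \cdot \frac{1}{45} \left(-15\right) = \left(-20\right) \frac{43}{45} \left(-15\right) = \left(- \frac{172}{9}\right) \left(-15\right) = \frac{860}{3}$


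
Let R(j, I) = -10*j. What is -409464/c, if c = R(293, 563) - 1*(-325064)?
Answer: -68244/53689 ≈ -1.2711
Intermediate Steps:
c = 322134 (c = -10*293 - 1*(-325064) = -2930 + 325064 = 322134)
-409464/c = -409464/322134 = -409464*1/322134 = -68244/53689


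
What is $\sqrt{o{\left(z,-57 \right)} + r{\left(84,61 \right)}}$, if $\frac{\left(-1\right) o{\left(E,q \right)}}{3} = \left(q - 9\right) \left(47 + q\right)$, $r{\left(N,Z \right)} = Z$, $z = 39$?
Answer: $i \sqrt{1919} \approx 43.806 i$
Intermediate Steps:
$o{\left(E,q \right)} = - 3 \left(-9 + q\right) \left(47 + q\right)$ ($o{\left(E,q \right)} = - 3 \left(q - 9\right) \left(47 + q\right) = - 3 \left(-9 + q\right) \left(47 + q\right)$)
$\sqrt{o{\left(z,-57 \right)} + r{\left(84,61 \right)}} = \sqrt{\left(1269 - -6498 - 3 \left(-57\right)^{2}\right) + 61} = \sqrt{\left(1269 + 6498 - 9747\right) + 61} = \sqrt{-1980 + 61} = \sqrt{-1919} = i \sqrt{1919}$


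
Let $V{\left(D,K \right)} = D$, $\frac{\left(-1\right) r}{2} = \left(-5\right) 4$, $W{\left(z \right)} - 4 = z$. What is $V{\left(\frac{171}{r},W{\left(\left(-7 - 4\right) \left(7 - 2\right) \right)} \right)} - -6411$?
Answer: $\frac{256611}{40} \approx 6415.3$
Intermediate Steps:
$W{\left(z \right)} = 4 + z$
$r = 40$ ($r = - 2 \left(\left(-5\right) 4\right) = \left(-2\right) \left(-20\right) = 40$)
$V{\left(\frac{171}{r},W{\left(\left(-7 - 4\right) \left(7 - 2\right) \right)} \right)} - -6411 = \frac{171}{40} - -6411 = 171 \cdot \frac{1}{40} + 6411 = \frac{171}{40} + 6411 = \frac{256611}{40}$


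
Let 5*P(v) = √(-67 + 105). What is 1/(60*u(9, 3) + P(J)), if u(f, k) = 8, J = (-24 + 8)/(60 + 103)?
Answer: 6000/2879981 - 5*√38/5759962 ≈ 0.0020780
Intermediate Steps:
J = -16/163 ≈ -0.098160
P(v) = √38/5 (P(v) = √(-67 + 105)/5 = √38/5)
1/(60*u(9, 3) + P(J)) = 1/(60*8 + √38/5) = 1/(480 + √38/5)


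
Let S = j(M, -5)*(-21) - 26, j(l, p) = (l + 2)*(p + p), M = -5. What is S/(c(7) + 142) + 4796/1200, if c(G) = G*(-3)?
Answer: -51721/36300 ≈ -1.4248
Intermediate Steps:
c(G) = -3*G
j(l, p) = 2*p*(2 + l) (j(l, p) = (2 + l)*(2*p) = 2*p*(2 + l))
S = -656 (S = (2*(-5)*(2 - 5))*(-21) - 26 = (2*(-5)*(-3))*(-21) - 26 = 30*(-21) - 26 = -630 - 26 = -656)
S/(c(7) + 142) + 4796/1200 = -656/(-3*7 + 142) + 4796/1200 = -656/(-21 + 142) + 4796*(1/1200) = -656/121 + 1199/300 = -51721/36300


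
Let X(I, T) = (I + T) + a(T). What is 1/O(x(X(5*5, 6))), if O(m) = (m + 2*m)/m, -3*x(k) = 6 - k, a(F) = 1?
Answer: ⅓ ≈ 0.33333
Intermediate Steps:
X(I, T) = 1 + I + T (X(I, T) = (I + T) + 1 = 1 + I + T)
x(k) = -2 + k/3 (x(k) = -(6 - k)/3 = -2 + k/3)
O(m) = 3 (O(m) = (3*m)/m = 3)
1/O(x(X(5*5, 6))) = 1/3 = ⅓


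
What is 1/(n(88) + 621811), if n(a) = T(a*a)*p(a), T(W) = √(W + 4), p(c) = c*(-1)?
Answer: 621811/386588919209 + 176*√1937/386588919209 ≈ 1.6285e-6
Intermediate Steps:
p(c) = -c
T(W) = √(4 + W)
n(a) = -a*√(4 + a²) (n(a) = √(4 + a*a)*(-a) = √(4 + a²)*(-a) = -a*√(4 + a²))
1/(n(88) + 621811) = 1/(-1*88*√(4 + 88²) + 621811) = 1/(-1*88*√(4 + 7744) + 621811) = 1/(-1*88*√7748 + 621811) = 1/(-1*88*2*√1937 + 621811) = 1/(-176*√1937 + 621811) = 1/(621811 - 176*√1937)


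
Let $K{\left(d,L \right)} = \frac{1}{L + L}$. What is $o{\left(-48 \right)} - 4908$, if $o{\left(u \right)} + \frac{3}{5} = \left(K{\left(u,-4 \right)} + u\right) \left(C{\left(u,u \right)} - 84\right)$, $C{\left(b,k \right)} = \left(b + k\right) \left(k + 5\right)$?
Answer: $- \frac{1995261}{10} \approx -1.9953 \cdot 10^{5}$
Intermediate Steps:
$K{\left(d,L \right)} = \frac{1}{2 L}$
$C{\left(b,k \right)} = \left(5 + k\right) \left(b + k\right)$ ($C{\left(b,k \right)} = \left(b + k\right) \left(5 + k\right) = \left(5 + k\right) \left(b + k\right)$)
$o{\left(u \right)} = - \frac{3}{5} + \left(- \frac{1}{8} + u\right) \left(-84 + 2 u^{2} + 10 u\right)$ ($o{\left(u \right)} = - \frac{3}{5} + \left(\frac{1}{2 \left(-4\right)} + u\right) \left(\left(u^{2} + 5 u + 5 u + u u\right) - 84\right) = - \frac{3}{5} + \left(\frac{1}{2} \left(- \frac{1}{4}\right) + u\right) \left(\left(u^{2} + 5 u + 5 u + u^{2}\right) - 84\right) = - \frac{3}{5} + \left(- \frac{1}{8} + u\right) \left(\left(2 u^{2} + 10 u\right) - 84\right) = - \frac{3}{5} + \left(- \frac{1}{8} + u\right) \left(-84 + 2 u^{2} + 10 u\right)$)
$o{\left(-48 \right)} - 4908 = \left(\frac{99}{10} + 2 \left(-48\right)^{3} - -4092 + \frac{39 \left(-48\right)^{2}}{4}\right) - 4908 = \left(\frac{99}{10} + 2 \left(-110592\right) + 4092 + \frac{39}{4} \cdot 2304\right) - 4908 = \left(\frac{99}{10} - 221184 + 4092 + 22464\right) - 4908 = - \frac{1946181}{10} - 4908 = - \frac{1995261}{10}$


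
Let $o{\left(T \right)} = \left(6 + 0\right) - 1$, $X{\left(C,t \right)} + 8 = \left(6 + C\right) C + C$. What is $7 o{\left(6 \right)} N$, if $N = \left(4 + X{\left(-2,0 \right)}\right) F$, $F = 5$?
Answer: $-2450$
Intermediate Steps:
$X{\left(C,t \right)} = -8 + C + C \left(6 + C\right)$ ($X{\left(C,t \right)} = -8 + \left(\left(6 + C\right) C + C\right) = -8 + \left(C \left(6 + C\right) + C\right) = -8 + \left(C + C \left(6 + C\right)\right) = -8 + C + C \left(6 + C\right)$)
$o{\left(T \right)} = 5$ ($o{\left(T \right)} = 6 - 1 = 5$)
$N = -70$ ($N = \left(4 + \left(-8 + \left(-2\right)^{2} + 7 \left(-2\right)\right)\right) 5 = \left(4 - 18\right) 5 = \left(-14\right) 5 = -70$)
$7 o{\left(6 \right)} N = 7 \cdot 5 \left(-70\right) = 35 \left(-70\right) = -2450$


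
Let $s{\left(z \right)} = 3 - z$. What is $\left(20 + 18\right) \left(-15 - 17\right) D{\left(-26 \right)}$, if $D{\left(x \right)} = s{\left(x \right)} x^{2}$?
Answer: $-23838464$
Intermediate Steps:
$D{\left(x \right)} = x^{2} \left(3 - x\right)$ ($D{\left(x \right)} = \left(3 - x\right) x^{2} = x^{2} \left(3 - x\right)$)
$\left(20 + 18\right) \left(-15 - 17\right) D{\left(-26 \right)} = \left(20 + 18\right) \left(-15 - 17\right) \left(-26\right)^{2} \left(3 - -26\right) = 38 \left(-32\right) 676 \left(3 + 26\right) = - 1216 \cdot 676 \cdot 29 = \left(-1216\right) 19604 = -23838464$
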